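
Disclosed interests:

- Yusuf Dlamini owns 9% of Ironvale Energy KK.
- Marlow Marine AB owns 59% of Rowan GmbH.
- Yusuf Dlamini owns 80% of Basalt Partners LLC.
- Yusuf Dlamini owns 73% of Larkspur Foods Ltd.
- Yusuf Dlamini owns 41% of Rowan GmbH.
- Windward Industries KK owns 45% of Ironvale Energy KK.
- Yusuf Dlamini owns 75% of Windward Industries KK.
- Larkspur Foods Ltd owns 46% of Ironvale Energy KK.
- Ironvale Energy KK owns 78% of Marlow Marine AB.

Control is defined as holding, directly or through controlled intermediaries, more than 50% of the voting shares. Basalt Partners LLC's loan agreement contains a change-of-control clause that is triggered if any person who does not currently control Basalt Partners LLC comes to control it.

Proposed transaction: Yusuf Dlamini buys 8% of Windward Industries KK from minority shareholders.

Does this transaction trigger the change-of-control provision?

No

The purchase changes only Yusuf's holdings, so Yusuf is the only person who could newly come to control Basalt.
Yusuf holds 80% of Basalt, so Yusuf controls Basalt.
So Yusuf already controls Basalt before the transaction.
After the purchase, Yusuf's direct stake in Windward rises to 75% + 8% = 83%.
Yusuf controlled Basalt already, so this is not a new person acquiring control; every other person's position is unchanged or reduced.
No new person acquires control, so the clause is not triggered.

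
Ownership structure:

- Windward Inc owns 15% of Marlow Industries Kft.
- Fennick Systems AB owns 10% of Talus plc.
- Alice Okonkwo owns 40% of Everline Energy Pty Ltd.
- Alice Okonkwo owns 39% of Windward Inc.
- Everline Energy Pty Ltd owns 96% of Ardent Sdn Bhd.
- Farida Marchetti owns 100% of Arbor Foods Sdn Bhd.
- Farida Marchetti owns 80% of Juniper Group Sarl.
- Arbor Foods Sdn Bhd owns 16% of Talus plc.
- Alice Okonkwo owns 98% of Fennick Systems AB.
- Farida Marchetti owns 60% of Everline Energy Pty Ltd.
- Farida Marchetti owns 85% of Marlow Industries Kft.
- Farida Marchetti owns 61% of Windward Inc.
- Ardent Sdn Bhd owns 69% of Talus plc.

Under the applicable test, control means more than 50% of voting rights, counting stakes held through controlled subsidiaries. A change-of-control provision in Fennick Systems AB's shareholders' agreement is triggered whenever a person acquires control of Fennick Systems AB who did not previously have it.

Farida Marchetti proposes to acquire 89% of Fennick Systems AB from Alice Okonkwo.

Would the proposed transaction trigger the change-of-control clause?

Yes

The purchase adds only to Farida's holdings (Alice's stake shrinks), so Farida is the only person who could newly come to control Fennick.
Farida holds 61% of Windward, so Farida controls Windward.
Farida holds 60% of Everline, so Farida controls Everline.
Farida holds 100% of Arbor, so Farida controls Arbor.
Everline holds 96% of Ardent, so Farida controls Ardent.
Farida holds 80% of Juniper, so Farida controls Juniper.
Ardent and Arbor together hold 69% + 16% = 85% of Talus, so Farida controls Talus.
Windward and Farida together hold 15% + 85% = 100% of Marlow, so Farida controls Marlow.
Neither Farida nor any entity Farida controls holds any voting interest in Fennick.
So before the transaction, Farida does not control Fennick.
After the purchase, Farida holds 89% of Fennick directly, and Alice's stake falls to 9%.
Farida holds 89% of Fennick, so Farida controls Fennick.
Farida did not control Fennick before and does after, so the clause is triggered.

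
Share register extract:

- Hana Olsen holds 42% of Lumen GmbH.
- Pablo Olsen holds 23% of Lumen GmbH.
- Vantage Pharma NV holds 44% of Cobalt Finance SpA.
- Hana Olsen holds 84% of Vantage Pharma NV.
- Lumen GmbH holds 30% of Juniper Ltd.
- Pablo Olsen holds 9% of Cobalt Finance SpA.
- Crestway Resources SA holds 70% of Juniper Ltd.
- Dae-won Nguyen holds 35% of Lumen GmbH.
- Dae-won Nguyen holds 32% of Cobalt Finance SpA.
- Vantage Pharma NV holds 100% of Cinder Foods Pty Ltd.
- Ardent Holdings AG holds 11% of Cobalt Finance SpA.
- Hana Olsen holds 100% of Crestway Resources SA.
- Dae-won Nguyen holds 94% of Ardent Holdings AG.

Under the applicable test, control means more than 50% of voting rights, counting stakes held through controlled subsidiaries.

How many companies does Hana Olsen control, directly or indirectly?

4

Hana holds 100% of Crestway, so Hana controls Crestway.
Hana holds 84% of Vantage, so Hana controls Vantage.
Crestway holds 70% of Juniper, so Hana controls Juniper.
Vantage holds 100% of Cinder, so Hana controls Cinder.
No other company's threshold is met.
Hana controls 4 companies.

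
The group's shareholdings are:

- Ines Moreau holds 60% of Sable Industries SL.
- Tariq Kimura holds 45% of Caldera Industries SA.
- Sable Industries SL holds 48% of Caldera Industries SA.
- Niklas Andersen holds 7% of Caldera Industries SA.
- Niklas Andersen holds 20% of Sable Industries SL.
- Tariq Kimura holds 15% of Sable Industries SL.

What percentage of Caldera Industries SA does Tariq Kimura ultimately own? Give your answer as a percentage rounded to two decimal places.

52.20%

Tariq reaches Caldera along 2 paths.
Via Sable: 15% × 48% = 7.2%.
Direct stake: 45% = 45%.
Total: 7.2% + 45% = 52.2%.
Rounded: 52.20%.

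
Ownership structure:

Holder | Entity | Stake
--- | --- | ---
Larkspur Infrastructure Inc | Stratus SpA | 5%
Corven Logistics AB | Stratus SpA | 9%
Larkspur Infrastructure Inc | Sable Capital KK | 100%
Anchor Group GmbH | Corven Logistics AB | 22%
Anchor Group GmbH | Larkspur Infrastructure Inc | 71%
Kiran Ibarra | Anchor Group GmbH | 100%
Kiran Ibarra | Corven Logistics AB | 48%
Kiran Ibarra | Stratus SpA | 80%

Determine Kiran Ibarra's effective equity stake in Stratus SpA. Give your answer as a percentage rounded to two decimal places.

89.85%

Kiran reaches Stratus along 4 paths.
Direct stake: 80% = 80%.
Via Corven: 48% × 9% = 4.32%.
Via Anchor → Corven: 100% × 22% × 9% = 1.98%.
Via Anchor → Larkspur: 100% × 71% × 5% = 3.55%.
Total: 80% + 4.32% + 1.98% + 3.55% = 89.85%.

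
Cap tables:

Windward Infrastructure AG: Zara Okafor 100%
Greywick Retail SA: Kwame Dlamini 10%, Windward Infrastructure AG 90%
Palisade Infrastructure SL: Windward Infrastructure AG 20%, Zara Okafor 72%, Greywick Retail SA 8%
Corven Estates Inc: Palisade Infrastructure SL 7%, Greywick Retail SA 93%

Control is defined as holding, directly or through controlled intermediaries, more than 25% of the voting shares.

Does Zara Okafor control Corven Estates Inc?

Yes

Zara holds 100% of Windward, so Zara controls Windward.
Windward holds 90% of Greywick, so Zara controls Greywick.
Windward and Zara and Greywick together hold 20% + 72% + 8% = 100% of Palisade, so Zara controls Palisade.
Palisade and Greywick together hold 7% + 93% = 100% of Corven, so Zara controls Corven.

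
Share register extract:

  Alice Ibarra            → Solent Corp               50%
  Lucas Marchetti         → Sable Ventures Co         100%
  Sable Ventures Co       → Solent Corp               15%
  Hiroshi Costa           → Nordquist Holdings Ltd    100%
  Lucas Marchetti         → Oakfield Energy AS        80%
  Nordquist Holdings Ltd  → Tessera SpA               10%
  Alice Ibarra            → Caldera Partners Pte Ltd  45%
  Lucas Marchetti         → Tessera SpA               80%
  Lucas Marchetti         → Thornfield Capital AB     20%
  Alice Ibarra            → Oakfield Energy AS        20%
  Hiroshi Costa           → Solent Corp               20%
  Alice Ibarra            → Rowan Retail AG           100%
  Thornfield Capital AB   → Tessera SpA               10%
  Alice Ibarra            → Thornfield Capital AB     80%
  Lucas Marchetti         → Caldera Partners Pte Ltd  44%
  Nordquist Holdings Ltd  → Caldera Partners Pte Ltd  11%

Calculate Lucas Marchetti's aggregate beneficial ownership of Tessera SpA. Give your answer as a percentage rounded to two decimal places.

Lucas reaches Tessera along 2 paths.
Direct stake: 80% = 80%.
Via Thornfield: 20% × 10% = 2%.
Total: 80% + 2% = 82%.
Rounded: 82.00%.

82.00%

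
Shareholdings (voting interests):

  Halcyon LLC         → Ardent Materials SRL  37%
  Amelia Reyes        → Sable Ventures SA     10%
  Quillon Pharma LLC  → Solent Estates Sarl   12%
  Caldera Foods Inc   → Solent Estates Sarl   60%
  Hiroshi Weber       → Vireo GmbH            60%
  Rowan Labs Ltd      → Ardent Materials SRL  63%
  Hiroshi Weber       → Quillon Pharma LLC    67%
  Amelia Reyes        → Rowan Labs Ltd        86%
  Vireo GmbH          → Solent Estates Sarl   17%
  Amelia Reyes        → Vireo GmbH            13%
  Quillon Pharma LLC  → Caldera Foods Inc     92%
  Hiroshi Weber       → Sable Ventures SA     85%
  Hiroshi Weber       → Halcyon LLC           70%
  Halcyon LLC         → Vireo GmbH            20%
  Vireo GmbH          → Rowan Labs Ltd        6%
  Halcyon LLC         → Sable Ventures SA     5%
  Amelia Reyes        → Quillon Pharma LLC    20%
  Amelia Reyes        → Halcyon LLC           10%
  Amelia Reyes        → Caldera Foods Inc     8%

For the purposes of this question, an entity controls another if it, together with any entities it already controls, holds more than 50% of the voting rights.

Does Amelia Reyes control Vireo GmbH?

Amelia holds 86% of Rowan, so Amelia controls Rowan.
Rowan holds 63% of Ardent, so Amelia controls Ardent.
In Vireo, Amelia's side holds only 13%, not > 50%.
So Amelia does not control Vireo.

No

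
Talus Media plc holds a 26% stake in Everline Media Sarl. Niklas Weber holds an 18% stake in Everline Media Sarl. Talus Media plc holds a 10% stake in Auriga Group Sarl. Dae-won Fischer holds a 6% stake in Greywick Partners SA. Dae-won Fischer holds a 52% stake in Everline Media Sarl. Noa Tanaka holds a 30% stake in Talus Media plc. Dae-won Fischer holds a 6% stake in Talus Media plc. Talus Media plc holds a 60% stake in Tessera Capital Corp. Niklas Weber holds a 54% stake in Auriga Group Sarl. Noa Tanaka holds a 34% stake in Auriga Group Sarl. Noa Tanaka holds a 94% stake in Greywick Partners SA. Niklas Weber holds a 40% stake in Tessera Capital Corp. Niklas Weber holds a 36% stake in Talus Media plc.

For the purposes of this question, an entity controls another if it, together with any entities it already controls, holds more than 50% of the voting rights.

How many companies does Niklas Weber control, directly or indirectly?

Niklas holds 54% of Auriga, so Niklas controls Auriga.
No other company's threshold is met.
Niklas controls 1 company.

1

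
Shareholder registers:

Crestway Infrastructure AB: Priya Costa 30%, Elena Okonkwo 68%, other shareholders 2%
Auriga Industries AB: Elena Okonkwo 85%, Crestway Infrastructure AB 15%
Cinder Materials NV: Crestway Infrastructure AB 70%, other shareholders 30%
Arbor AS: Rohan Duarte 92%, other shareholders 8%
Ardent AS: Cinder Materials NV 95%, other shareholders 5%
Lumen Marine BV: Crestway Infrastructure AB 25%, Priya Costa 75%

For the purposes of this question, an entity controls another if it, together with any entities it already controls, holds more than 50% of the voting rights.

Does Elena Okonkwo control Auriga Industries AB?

Elena holds 68% of Crestway, so Elena controls Crestway.
Elena and Crestway together hold 85% + 15% = 100% of Auriga, so Elena controls Auriga.

Yes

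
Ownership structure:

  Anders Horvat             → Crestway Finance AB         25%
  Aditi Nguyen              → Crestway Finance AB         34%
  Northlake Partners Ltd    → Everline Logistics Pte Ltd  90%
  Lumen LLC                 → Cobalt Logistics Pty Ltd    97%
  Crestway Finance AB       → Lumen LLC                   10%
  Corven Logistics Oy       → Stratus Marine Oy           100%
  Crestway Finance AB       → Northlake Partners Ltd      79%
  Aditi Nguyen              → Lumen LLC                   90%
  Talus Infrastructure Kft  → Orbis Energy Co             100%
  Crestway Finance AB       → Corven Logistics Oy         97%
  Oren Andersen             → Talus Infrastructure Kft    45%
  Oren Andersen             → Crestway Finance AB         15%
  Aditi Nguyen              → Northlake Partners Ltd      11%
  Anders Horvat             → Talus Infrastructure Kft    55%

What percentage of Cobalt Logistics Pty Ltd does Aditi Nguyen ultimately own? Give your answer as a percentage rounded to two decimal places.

90.60%

Aditi reaches Cobalt along 2 paths.
Via Crestway → Lumen: 34% × 10% × 97% = 3.298%.
Via Lumen: 90% × 97% = 87.3%.
Total: 3.298% + 87.3% = 90.598%.
Rounded: 90.60%.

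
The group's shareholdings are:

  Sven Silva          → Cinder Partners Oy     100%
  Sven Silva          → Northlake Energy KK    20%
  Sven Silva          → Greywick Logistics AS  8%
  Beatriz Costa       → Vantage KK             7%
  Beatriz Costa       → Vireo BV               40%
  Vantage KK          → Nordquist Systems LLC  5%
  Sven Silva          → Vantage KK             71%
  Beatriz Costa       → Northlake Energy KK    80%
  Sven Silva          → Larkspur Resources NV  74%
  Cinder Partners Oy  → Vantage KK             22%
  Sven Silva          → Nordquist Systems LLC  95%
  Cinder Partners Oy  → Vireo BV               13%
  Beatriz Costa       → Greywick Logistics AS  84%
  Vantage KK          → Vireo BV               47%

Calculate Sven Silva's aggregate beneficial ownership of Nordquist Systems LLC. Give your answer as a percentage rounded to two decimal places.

Sven reaches Nordquist along 3 paths.
Direct stake: 95% = 95%.
Via Vantage: 71% × 5% = 3.55%.
Via Cinder → Vantage: 100% × 22% × 5% = 1.1%.
Total: 95% + 3.55% + 1.1% = 99.65%.

99.65%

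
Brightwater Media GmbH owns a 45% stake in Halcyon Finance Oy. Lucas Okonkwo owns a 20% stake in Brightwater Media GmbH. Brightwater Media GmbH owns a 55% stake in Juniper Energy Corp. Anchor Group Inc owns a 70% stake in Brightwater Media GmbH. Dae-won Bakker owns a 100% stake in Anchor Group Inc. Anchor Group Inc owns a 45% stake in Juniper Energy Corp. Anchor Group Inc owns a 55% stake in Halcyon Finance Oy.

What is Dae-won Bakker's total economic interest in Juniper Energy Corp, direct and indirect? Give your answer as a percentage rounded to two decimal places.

83.50%

Dae-won reaches Juniper along 2 paths.
Via Anchor → Brightwater: 100% × 70% × 55% = 38.5%.
Via Anchor: 100% × 45% = 45%.
Total: 38.5% + 45% = 83.5%.
Rounded: 83.50%.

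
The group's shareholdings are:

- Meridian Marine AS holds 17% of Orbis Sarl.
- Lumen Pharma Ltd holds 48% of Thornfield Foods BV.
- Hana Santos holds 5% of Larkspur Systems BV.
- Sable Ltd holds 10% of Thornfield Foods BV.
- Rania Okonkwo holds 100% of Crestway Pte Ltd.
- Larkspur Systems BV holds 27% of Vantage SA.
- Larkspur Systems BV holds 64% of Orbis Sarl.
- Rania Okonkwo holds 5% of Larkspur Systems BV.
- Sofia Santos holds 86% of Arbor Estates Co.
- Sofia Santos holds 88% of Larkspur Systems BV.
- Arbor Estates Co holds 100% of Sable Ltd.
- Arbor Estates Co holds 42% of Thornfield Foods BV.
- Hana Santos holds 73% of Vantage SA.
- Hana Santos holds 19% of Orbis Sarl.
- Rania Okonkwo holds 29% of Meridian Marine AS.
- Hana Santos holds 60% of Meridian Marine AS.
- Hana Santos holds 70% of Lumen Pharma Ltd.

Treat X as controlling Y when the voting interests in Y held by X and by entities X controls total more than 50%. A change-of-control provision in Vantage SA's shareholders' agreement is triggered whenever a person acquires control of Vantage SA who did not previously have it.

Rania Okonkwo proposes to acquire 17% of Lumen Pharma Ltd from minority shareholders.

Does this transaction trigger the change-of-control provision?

The purchase changes only Rania's holdings, so Rania is the only person who could newly come to control Vantage.
Rania holds 100% of Crestway, so Rania controls Crestway.
Neither Rania nor any entity Rania controls holds any voting interest in Vantage.
So before the transaction, Rania does not control Vantage.
After the purchase, Rania holds 17% of Lumen directly.
Rania's side now holds 17% of Lumen, not > 50%, so Rania still does not control Lumen.
After the transaction, neither Rania nor any entity Rania controls holds a voting interest in Vantage, so Rania still does not control it.
No new person acquires control, so the clause is not triggered.

No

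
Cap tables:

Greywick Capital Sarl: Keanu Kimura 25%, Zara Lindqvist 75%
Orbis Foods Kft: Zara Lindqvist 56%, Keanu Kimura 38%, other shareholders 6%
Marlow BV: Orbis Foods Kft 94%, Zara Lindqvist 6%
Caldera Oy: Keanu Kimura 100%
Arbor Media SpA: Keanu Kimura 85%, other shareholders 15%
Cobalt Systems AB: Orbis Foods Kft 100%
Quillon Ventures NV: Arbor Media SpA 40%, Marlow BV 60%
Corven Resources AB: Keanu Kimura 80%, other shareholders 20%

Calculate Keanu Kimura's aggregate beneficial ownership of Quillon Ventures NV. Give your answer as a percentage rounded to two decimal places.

Keanu reaches Quillon along 2 paths.
Via Arbor: 85% × 40% = 34%.
Via Orbis → Marlow: 38% × 94% × 60% = 21.432%.
Total: 34% + 21.432% = 55.432%.
Rounded: 55.43%.

55.43%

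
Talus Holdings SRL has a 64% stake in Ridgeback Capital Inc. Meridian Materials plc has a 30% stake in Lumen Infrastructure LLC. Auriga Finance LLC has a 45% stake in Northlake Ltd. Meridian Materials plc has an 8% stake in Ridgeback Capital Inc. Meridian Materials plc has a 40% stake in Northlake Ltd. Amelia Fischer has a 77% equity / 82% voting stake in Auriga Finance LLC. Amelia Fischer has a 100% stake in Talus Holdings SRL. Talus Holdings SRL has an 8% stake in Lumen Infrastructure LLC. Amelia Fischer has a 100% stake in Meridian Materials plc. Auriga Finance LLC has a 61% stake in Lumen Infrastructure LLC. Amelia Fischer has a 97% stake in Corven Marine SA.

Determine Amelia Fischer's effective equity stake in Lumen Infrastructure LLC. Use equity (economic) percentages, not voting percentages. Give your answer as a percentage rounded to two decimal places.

Amelia reaches Lumen along 3 paths.
Via Meridian: 100% × 30% = 30%.
Via Talus: 100% × 8% = 8%.
Via Auriga: 77% × 61% = 46.97%.
Total: 30% + 8% + 46.97% = 84.97%.

84.97%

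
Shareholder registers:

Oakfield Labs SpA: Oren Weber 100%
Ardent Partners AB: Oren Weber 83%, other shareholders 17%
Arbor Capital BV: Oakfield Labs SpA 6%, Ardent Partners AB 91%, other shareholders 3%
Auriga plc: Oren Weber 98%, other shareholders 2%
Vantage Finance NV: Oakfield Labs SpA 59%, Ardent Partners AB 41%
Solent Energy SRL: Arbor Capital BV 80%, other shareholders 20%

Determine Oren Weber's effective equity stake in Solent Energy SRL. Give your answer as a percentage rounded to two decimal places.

65.22%

Oren reaches Solent along 2 paths.
Via Oakfield → Arbor: 100% × 6% × 80% = 4.8%.
Via Ardent → Arbor: 83% × 91% × 80% = 60.424%.
Total: 4.8% + 60.424% = 65.224%.
Rounded: 65.22%.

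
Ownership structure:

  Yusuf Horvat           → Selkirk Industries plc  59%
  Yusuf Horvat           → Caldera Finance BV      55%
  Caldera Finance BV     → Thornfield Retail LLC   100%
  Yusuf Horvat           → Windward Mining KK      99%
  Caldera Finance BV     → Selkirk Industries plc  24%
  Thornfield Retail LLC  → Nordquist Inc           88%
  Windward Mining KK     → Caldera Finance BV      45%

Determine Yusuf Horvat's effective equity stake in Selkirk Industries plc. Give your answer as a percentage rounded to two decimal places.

82.89%

Yusuf reaches Selkirk along 3 paths.
Direct stake: 59% = 59%.
Via Caldera: 55% × 24% = 13.2%.
Via Windward → Caldera: 99% × 45% × 24% = 10.692%.
Total: 59% + 13.2% + 10.692% = 82.892%.
Rounded: 82.89%.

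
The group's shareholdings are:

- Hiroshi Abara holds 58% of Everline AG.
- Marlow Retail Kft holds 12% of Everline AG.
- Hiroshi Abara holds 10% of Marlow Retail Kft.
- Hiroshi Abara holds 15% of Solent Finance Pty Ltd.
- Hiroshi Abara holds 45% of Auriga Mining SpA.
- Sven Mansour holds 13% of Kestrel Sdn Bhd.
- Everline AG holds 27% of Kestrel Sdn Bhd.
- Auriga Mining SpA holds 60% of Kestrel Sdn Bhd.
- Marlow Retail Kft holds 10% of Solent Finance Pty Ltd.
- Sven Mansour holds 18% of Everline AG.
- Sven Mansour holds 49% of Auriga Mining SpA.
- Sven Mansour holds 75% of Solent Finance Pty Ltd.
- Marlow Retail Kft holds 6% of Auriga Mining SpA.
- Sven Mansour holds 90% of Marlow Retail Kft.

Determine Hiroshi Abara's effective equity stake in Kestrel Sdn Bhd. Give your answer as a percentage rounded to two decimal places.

Hiroshi reaches Kestrel along 4 paths.
Via Marlow → Auriga: 10% × 6% × 60% = 0.36%.
Via Auriga: 45% × 60% = 27%.
Via Everline: 58% × 27% = 15.66%.
Via Marlow → Everline: 10% × 12% × 27% = 0.324%.
Total: 0.36% + 27% + 15.66% + 0.324% = 43.344%.
Rounded: 43.34%.

43.34%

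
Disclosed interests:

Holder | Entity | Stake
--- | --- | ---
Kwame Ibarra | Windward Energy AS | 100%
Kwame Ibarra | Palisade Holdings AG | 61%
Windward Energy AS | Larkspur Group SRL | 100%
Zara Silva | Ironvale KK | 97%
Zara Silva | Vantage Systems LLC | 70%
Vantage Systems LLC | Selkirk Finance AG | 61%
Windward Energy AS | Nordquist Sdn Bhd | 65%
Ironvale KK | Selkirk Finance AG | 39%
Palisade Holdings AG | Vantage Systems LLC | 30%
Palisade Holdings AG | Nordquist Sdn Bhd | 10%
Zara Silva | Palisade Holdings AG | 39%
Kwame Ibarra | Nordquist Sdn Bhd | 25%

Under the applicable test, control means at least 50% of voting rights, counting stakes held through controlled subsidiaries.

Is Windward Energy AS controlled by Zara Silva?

Zara holds 97% of Ironvale, so Zara controls Ironvale.
Zara holds 70% of Vantage, so Zara controls Vantage.
Vantage and Ironvale together hold 61% + 39% = 100% of Selkirk, so Zara controls Selkirk.
Neither Zara nor any entity Zara controls holds any voting interest in Windward.
So Zara does not control Windward.

No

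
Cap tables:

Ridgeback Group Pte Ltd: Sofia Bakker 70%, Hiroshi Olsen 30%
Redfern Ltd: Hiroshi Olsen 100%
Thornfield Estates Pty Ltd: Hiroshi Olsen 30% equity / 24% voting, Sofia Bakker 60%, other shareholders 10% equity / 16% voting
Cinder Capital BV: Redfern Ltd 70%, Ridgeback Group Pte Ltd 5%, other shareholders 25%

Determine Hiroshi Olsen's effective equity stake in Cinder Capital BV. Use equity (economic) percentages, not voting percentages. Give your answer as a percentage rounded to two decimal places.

71.50%

Hiroshi reaches Cinder along 2 paths.
Via Redfern: 100% × 70% = 70%.
Via Ridgeback: 30% × 5% = 1.5%.
Total: 70% + 1.5% = 71.5%.
Rounded: 71.50%.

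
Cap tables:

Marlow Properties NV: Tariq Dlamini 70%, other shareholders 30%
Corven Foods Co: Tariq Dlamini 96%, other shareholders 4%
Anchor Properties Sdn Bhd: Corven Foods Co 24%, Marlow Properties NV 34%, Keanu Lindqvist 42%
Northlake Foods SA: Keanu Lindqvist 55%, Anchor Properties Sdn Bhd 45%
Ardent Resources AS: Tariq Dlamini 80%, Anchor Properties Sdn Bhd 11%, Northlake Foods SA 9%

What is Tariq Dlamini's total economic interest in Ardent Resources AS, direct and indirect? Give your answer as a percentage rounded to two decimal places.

Tariq reaches Ardent along 5 paths.
Direct stake: 80% = 80%.
Via Corven → Anchor: 96% × 24% × 11% = 2.5344%.
Via Marlow → Anchor: 70% × 34% × 11% = 2.618%.
Via Corven → Anchor → Northlake: 96% × 24% × 45% × 9% = 0.93312%.
Via Marlow → Anchor → Northlake: 70% × 34% × 45% × 9% = 0.9639%.
Total: 80% + 2.5344% + 2.618% + 0.93312% + 0.9639% = 87.04942%.
Rounded: 87.05%.

87.05%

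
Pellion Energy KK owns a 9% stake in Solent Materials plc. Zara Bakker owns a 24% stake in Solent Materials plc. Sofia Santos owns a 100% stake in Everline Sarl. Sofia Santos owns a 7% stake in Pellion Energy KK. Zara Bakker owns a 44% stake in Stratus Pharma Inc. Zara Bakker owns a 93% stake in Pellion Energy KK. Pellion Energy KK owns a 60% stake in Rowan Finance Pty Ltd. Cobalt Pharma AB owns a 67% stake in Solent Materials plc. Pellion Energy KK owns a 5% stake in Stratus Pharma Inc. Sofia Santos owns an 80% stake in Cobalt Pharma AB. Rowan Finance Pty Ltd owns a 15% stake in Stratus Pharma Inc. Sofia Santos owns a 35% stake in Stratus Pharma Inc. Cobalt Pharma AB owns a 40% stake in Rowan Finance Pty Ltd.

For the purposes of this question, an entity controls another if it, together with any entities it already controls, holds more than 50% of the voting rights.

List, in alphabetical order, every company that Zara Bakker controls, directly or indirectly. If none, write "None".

Pellion Energy KK, Rowan Finance Pty Ltd, Stratus Pharma Inc

Zara holds 93% of Pellion, so Zara controls Pellion.
Pellion holds 60% of Rowan, so Zara controls Rowan.
Rowan and Zara and Pellion together hold 15% + 44% + 5% = 64% of Stratus, so Zara controls Stratus.
No other company's threshold is met.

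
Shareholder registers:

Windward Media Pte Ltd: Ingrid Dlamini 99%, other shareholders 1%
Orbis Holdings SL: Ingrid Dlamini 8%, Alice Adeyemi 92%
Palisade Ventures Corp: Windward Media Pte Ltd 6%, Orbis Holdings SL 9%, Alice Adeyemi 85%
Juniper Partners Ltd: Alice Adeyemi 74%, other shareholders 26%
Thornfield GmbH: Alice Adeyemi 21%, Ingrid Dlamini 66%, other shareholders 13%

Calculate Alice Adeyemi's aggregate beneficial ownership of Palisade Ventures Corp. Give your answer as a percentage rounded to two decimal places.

93.28%

Alice reaches Palisade along 2 paths.
Via Orbis: 92% × 9% = 8.28%.
Direct stake: 85% = 85%.
Total: 8.28% + 85% = 93.28%.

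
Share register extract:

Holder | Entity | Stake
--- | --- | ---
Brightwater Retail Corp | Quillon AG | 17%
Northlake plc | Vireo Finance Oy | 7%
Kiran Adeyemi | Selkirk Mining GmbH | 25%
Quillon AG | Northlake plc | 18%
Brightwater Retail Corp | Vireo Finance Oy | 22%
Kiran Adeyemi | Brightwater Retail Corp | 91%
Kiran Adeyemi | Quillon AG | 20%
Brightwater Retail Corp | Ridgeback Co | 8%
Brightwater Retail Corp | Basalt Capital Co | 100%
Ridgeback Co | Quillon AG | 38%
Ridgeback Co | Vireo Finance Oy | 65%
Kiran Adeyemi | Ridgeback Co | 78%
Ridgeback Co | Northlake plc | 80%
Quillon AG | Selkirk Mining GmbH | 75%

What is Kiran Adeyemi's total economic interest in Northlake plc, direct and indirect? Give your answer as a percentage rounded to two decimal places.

Kiran reaches Northlake along 6 paths.
Via Brightwater → Quillon: 91% × 17% × 18% = 2.7846%.
Via Quillon: 20% × 18% = 3.6%.
Via Brightwater → Ridgeback → Quillon: 91% × 8% × 38% × 18% = 0.497952%.
Via Ridgeback → Quillon: 78% × 38% × 18% = 5.3352%.
Via Brightwater → Ridgeback: 91% × 8% × 80% = 5.824%.
Via Ridgeback: 78% × 80% = 62.4%.
Total: 2.7846% + 3.6% + 0.497952% + 5.3352% + 5.824% + 62.4% = 80.441752%.
Rounded: 80.44%.

80.44%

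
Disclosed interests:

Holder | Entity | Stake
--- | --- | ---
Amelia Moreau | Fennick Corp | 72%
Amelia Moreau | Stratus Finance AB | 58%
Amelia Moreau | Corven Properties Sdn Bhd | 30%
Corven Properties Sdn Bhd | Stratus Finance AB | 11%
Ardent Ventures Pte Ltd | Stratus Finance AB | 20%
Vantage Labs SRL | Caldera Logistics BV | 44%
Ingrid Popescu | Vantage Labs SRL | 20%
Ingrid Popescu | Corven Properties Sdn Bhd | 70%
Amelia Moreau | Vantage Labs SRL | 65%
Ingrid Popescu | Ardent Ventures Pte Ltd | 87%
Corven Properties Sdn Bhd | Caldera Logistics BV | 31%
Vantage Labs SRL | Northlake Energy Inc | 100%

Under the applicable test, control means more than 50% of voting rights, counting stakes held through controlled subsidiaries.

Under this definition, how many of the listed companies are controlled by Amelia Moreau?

Amelia holds 65% of Vantage, so Amelia controls Vantage.
Amelia holds 72% of Fennick, so Amelia controls Fennick.
Amelia holds 58% of Stratus, so Amelia controls Stratus.
Vantage holds 100% of Northlake, so Amelia controls Northlake.
No other company's threshold is met.
Amelia controls 4 companies.

4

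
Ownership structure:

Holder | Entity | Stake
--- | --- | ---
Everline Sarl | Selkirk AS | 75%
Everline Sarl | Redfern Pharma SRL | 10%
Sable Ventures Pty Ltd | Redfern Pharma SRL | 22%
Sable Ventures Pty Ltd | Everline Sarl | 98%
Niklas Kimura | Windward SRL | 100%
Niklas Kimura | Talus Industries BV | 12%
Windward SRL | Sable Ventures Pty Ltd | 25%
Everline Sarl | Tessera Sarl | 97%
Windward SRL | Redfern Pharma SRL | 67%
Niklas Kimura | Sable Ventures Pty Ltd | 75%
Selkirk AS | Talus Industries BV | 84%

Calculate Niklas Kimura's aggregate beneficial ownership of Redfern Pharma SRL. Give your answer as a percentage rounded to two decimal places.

98.80%

Niklas reaches Redfern along 5 paths.
Via Sable → Everline: 75% × 98% × 10% = 7.35%.
Via Windward → Sable → Everline: 100% × 25% × 98% × 10% = 2.45%.
Via Sable: 75% × 22% = 16.5%.
Via Windward → Sable: 100% × 25% × 22% = 5.5%.
Via Windward: 100% × 67% = 67%.
Total: 7.35% + 2.45% + 16.5% + 5.5% + 67% = 98.8%.
Rounded: 98.80%.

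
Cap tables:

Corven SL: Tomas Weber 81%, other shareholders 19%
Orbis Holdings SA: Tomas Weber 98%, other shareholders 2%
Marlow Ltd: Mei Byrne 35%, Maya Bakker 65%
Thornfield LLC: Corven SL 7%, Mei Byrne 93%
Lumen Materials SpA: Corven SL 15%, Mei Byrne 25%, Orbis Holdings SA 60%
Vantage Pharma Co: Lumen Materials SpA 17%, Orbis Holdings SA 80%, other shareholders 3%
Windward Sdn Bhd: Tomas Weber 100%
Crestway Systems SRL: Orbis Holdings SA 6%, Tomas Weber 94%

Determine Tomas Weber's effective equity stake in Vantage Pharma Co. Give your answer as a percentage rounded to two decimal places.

90.46%

Tomas reaches Vantage along 3 paths.
Via Corven → Lumen: 81% × 15% × 17% = 2.0655%.
Via Orbis → Lumen: 98% × 60% × 17% = 9.996%.
Via Orbis: 98% × 80% = 78.4%.
Total: 2.0655% + 9.996% + 78.4% = 90.4615%.
Rounded: 90.46%.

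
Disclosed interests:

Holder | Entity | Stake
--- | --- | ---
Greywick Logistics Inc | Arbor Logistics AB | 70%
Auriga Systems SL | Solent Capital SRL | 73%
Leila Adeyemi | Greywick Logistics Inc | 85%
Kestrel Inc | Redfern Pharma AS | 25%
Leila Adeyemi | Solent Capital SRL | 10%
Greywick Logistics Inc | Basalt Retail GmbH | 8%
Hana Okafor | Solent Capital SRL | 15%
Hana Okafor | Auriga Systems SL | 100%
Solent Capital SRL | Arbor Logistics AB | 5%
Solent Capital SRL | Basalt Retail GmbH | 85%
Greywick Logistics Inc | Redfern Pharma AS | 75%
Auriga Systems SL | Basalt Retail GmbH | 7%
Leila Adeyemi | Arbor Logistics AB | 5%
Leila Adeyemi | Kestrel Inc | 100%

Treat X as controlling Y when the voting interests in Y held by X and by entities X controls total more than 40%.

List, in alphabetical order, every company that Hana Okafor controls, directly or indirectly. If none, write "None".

Auriga Systems SL, Basalt Retail GmbH, Solent Capital SRL

Hana holds 100% of Auriga, so Hana controls Auriga.
Hana and Auriga together hold 15% + 73% = 88% of Solent, so Hana controls Solent.
Auriga and Solent together hold 7% + 85% = 92% of Basalt, so Hana controls Basalt.
No other company's threshold is met.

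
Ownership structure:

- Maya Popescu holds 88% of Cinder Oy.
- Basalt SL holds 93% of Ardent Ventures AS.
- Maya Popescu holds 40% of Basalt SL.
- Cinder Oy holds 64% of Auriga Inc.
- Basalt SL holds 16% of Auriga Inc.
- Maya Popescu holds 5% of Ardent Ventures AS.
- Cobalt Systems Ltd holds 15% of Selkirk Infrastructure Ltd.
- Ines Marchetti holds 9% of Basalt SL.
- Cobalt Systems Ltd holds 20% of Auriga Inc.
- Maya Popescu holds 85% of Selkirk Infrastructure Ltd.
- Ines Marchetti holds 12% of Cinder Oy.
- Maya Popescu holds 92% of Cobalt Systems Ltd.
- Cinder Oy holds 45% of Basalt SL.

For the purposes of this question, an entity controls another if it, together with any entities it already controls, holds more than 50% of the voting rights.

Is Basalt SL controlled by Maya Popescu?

Maya holds 88% of Cinder, so Maya controls Cinder.
Maya and Cinder together hold 40% + 45% = 85% of Basalt, so Maya controls Basalt.

Yes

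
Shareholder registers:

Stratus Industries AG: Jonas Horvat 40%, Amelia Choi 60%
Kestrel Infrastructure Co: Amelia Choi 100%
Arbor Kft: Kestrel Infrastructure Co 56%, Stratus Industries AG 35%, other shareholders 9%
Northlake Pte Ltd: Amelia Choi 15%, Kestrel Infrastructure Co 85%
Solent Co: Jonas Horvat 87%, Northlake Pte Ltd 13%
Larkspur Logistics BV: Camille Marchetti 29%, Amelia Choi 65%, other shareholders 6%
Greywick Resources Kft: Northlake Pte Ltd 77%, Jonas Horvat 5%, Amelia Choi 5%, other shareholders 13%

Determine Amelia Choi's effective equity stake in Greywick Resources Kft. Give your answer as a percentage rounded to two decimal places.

Amelia reaches Greywick along 3 paths.
Via Northlake: 15% × 77% = 11.55%.
Via Kestrel → Northlake: 100% × 85% × 77% = 65.45%.
Direct stake: 5% = 5%.
Total: 11.55% + 65.45% + 5% = 82%.
Rounded: 82.00%.

82.00%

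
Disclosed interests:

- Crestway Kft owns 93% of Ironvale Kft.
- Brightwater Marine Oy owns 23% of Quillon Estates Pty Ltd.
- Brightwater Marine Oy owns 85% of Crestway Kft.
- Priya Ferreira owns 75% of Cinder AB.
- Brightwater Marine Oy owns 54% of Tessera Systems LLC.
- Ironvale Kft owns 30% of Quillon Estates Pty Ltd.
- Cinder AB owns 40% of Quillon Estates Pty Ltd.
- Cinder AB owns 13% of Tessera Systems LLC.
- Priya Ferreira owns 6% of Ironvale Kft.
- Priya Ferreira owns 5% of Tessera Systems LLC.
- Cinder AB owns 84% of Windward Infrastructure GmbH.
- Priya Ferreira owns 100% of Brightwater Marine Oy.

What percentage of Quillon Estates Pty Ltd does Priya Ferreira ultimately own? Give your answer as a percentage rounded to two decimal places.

Priya reaches Quillon along 4 paths.
Via Brightwater: 100% × 23% = 23%.
Via Brightwater → Crestway → Ironvale: 100% × 85% × 93% × 30% = 23.715%.
Via Ironvale: 6% × 30% = 1.8%.
Via Cinder: 75% × 40% = 30%.
Total: 23% + 23.715% + 1.8% + 30% = 78.515%.
Rounded: 78.52%.

78.52%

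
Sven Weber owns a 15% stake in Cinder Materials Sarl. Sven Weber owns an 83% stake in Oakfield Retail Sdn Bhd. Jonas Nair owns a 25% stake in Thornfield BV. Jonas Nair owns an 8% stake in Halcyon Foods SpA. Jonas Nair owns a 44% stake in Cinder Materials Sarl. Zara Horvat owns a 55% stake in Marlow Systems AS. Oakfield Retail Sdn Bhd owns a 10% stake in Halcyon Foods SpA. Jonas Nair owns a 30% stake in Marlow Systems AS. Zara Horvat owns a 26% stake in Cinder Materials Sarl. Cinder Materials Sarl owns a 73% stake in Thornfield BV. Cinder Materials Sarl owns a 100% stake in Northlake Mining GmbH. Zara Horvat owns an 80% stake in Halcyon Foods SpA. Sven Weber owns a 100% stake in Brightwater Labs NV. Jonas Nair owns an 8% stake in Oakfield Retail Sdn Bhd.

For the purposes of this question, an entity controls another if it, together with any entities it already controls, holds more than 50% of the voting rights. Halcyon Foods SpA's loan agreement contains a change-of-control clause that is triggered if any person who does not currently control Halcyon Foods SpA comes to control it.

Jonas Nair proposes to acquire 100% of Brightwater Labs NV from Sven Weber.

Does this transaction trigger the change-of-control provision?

No

The purchase adds only to Jonas's holdings (Sven's stake shrinks), so Jonas is the only person who could newly come to control Halcyon.
Jonas's largest direct stake is 44% in Cinder, which does not meet the threshold, so Jonas controls no company.
In Halcyon, Jonas's side holds only 8%, not > 50%.
So before the transaction, Jonas does not control Halcyon.
After the purchase, Jonas holds 100% of Brightwater directly, and Sven's stake falls to 0%.
Jonas holds 100% of Brightwater, so Jonas controls Brightwater.
After the transaction, Jonas's side holds 8% of Halcyon, not > 50%, so Jonas still does not control Halcyon.
No new person acquires control, so the clause is not triggered.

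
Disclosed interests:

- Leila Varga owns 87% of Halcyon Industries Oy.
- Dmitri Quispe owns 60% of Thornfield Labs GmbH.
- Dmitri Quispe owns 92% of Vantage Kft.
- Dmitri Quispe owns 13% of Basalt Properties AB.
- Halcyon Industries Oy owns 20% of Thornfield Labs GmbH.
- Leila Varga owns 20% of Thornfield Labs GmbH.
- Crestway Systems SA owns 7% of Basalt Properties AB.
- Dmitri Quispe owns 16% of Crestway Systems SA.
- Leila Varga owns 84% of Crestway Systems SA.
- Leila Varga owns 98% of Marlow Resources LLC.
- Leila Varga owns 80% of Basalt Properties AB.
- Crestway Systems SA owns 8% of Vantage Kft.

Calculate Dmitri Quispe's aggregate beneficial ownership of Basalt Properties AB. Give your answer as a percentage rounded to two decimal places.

Dmitri reaches Basalt along 2 paths.
Via Crestway: 16% × 7% = 1.12%.
Direct stake: 13% = 13%.
Total: 1.12% + 13% = 14.12%.

14.12%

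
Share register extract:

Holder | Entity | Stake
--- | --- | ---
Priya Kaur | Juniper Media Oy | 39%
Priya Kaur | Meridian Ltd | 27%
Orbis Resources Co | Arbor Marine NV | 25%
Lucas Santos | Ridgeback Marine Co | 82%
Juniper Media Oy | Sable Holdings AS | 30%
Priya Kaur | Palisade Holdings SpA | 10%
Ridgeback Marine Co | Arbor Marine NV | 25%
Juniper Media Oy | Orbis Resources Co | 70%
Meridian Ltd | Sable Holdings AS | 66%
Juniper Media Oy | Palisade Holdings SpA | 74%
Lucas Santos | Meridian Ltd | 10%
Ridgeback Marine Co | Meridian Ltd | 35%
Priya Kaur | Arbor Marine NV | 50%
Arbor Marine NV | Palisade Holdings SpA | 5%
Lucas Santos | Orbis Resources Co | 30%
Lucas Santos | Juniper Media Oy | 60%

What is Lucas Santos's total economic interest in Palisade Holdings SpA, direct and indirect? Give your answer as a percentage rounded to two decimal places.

Lucas reaches Palisade along 4 paths.
Via Ridgeback → Arbor: 82% × 25% × 5% = 1.025%.
Via Orbis → Arbor: 30% × 25% × 5% = 0.375%.
Via Juniper → Orbis → Arbor: 60% × 70% × 25% × 5% = 0.525%.
Via Juniper: 60% × 74% = 44.4%.
Total: 1.025% + 0.375% + 0.525% + 44.4% = 46.325%.
Rounded: 46.33%.

46.33%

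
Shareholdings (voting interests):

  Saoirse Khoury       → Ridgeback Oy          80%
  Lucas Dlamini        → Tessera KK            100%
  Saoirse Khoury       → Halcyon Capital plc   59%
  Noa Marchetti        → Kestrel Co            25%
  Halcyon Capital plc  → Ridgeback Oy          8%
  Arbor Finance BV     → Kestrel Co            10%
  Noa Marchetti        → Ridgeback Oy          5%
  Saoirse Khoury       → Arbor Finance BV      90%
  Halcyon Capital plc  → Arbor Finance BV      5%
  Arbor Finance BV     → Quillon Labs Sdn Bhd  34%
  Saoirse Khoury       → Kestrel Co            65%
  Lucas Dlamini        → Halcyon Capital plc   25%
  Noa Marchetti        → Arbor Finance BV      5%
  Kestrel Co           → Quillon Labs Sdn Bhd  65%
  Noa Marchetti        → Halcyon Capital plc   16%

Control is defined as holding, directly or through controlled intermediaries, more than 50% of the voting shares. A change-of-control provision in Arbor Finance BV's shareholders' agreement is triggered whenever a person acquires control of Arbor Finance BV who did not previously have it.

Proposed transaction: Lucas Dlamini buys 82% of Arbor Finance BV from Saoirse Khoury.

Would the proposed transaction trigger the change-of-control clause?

The purchase adds only to Lucas's holdings (Saoirse's stake shrinks), so Lucas is the only person who could newly come to control Arbor.
Lucas holds 100% of Tessera, so Lucas controls Tessera.
Neither Lucas nor any entity Lucas controls holds any voting interest in Arbor.
So before the transaction, Lucas does not control Arbor.
After the purchase, Lucas holds 82% of Arbor directly, and Saoirse's stake falls to 8%.
Lucas holds 82% of Arbor, so Lucas controls Arbor.
Lucas did not control Arbor before and does after, so the clause is triggered.

Yes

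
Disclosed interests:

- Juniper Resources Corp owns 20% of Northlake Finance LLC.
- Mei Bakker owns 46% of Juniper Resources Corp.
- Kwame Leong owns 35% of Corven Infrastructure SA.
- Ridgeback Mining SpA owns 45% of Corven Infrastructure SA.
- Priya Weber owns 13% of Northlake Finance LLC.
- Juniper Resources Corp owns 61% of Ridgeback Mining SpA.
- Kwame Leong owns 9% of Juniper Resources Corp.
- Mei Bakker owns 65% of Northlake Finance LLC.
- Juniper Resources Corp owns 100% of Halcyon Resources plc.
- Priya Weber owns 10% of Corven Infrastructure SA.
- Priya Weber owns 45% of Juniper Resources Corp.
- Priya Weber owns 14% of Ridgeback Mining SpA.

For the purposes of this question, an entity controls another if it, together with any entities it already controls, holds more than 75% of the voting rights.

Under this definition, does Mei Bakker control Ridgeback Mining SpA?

Mei's largest direct stake is 65% in Northlake, which does not meet the threshold, so Mei controls no company.
Neither Mei nor any entity Mei controls holds any voting interest in Ridgeback.
So Mei does not control Ridgeback.

No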